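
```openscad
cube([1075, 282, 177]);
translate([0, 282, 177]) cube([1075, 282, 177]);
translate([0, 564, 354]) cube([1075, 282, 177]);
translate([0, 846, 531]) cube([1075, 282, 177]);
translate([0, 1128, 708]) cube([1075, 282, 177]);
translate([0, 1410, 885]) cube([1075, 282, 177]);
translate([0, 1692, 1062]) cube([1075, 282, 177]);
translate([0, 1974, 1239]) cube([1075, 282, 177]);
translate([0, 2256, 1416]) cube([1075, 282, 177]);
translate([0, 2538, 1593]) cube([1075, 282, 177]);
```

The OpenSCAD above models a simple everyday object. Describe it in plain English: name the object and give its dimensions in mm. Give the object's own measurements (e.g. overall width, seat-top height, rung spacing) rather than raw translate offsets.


A straight staircase of 10 solid steps. Each step is 1075 mm wide (x), 282 mm deep (y, the going) and 177 mm tall (the rise). The first step rests on the floor; each subsequent step sits one going further in +y and one rise higher in +z, directly behind and above the previous step with no overlap.


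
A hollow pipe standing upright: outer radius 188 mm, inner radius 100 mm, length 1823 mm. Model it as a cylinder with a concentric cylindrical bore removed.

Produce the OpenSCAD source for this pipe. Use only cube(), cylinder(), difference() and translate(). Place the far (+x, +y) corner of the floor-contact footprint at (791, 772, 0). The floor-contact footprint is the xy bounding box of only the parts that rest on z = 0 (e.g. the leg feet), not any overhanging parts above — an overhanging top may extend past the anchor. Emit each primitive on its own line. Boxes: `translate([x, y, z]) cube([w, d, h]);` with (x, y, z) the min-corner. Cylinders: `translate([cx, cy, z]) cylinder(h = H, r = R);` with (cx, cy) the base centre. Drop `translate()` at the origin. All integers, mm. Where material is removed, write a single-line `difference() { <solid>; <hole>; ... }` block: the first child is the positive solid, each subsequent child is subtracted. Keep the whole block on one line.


difference() { translate([603, 584, 0]) cylinder(h = 1823, r = 188); translate([603, 584, 0]) cylinder(h = 1823, r = 100); }


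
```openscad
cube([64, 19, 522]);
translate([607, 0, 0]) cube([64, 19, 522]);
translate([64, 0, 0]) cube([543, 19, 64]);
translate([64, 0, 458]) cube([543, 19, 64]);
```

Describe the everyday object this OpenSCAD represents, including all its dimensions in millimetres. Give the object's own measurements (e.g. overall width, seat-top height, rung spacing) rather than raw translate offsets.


A rectangular picture frame lying in the x–z plane (depth along y). The opening is 543 mm wide (x) by 394 mm tall (z), surrounded by a border 64 mm wide on all four sides. The frame is 19 mm deep and is made of two full-height vertical stiles with two horizontal rails fitted between them.


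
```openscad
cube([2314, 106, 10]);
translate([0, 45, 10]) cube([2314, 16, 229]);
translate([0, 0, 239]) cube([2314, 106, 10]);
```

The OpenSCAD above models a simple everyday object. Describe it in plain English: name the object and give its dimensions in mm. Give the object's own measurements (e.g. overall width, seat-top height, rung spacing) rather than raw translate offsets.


An I-beam lying along x, 2314 mm long. Overall section height 249 mm. Two flanges 106 mm wide (y) and 10 mm thick, one on the floor and one at the top; a web 16 mm thick runs between them, centred on the flange width.


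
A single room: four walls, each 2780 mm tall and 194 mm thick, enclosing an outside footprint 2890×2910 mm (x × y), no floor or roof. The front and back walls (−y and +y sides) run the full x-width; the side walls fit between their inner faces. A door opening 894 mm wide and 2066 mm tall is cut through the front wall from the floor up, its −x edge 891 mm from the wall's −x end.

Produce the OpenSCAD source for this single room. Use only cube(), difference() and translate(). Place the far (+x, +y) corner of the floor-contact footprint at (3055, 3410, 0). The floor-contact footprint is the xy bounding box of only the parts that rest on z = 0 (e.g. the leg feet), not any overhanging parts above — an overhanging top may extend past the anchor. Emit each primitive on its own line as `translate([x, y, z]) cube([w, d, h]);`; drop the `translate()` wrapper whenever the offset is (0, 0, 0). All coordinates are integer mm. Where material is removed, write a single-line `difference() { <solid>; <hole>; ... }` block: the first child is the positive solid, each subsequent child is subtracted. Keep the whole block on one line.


difference() { translate([165, 500, 0]) cube([2890, 194, 2780]); translate([1056, 500, 0]) cube([894, 194, 2066]); }
translate([165, 3216, 0]) cube([2890, 194, 2780]);
translate([165, 694, 0]) cube([194, 2522, 2780]);
translate([2861, 694, 0]) cube([194, 2522, 2780]);


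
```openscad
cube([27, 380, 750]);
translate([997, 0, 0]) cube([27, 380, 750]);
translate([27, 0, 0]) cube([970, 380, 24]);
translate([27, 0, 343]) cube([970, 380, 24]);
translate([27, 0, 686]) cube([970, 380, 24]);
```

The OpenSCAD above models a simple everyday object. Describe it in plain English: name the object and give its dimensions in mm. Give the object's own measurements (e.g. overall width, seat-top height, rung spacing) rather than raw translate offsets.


An open bookshelf. Two side panels, each 27 mm thick, 380 mm deep and 750 mm tall, stand 1024 mm apart (outside-to-outside). Between them sit 3 shelves, each 24 mm thick and 380 mm deep, spanning the full gap between the sides. The bottom shelf rests on the floor (its underside at z = 0) and the clear gap between one shelf's top and the next shelf's underside is 319 mm.


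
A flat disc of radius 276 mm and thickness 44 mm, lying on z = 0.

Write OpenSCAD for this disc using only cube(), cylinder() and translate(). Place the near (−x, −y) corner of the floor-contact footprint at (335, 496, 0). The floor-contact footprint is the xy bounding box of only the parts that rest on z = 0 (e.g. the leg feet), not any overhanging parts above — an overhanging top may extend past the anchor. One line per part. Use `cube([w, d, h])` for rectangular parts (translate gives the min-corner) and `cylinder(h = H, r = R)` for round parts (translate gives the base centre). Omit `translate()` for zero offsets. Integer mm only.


translate([611, 772, 0]) cylinder(h = 44, r = 276);


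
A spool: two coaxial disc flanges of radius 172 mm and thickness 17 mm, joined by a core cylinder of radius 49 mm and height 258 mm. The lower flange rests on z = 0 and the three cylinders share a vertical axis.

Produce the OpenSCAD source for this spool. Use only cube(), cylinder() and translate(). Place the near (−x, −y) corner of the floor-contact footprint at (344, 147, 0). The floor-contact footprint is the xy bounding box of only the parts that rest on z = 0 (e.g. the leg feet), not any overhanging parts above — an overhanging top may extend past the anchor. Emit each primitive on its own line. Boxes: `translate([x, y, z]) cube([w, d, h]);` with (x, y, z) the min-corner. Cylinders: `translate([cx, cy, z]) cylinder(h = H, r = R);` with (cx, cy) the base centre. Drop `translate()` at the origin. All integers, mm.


translate([516, 319, 0]) cylinder(h = 17, r = 172);
translate([516, 319, 17]) cylinder(h = 258, r = 49);
translate([516, 319, 275]) cylinder(h = 17, r = 172);


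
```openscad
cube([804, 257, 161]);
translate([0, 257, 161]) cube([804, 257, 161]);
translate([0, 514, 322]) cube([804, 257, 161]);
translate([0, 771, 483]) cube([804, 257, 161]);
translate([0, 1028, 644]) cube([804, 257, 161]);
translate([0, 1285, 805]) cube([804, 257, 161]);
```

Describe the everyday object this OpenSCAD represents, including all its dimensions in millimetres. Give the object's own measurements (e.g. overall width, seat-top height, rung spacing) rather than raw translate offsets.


A straight staircase of 6 solid steps. Each step is 804 mm wide (x), 257 mm deep (y, the going) and 161 mm tall (the rise). The first step rests on the floor; each subsequent step sits one going further in +y and one rise higher in +z, directly behind and above the previous step with no overlap.


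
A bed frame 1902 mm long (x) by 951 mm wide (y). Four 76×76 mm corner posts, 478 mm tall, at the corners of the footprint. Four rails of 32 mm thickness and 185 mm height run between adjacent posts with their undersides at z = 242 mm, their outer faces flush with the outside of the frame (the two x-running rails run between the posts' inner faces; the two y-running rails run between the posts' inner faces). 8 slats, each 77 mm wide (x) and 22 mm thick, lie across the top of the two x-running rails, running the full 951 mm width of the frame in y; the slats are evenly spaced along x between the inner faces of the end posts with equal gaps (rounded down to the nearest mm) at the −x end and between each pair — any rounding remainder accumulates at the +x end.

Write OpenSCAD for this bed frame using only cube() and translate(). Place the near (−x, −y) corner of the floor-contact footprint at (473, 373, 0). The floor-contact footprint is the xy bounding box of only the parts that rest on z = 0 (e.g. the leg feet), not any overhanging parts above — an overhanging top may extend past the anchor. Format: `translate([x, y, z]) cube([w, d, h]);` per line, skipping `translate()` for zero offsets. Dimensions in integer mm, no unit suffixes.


translate([473, 373, 0]) cube([76, 76, 478]);
translate([473, 1248, 0]) cube([76, 76, 478]);
translate([2299, 373, 0]) cube([76, 76, 478]);
translate([2299, 1248, 0]) cube([76, 76, 478]);
translate([549, 373, 242]) cube([1750, 32, 185]);
translate([549, 1292, 242]) cube([1750, 32, 185]);
translate([473, 449, 242]) cube([32, 799, 185]);
translate([2343, 449, 242]) cube([32, 799, 185]);
translate([675, 373, 427]) cube([77, 951, 22]);
translate([878, 373, 427]) cube([77, 951, 22]);
translate([1081, 373, 427]) cube([77, 951, 22]);
translate([1284, 373, 427]) cube([77, 951, 22]);
translate([1487, 373, 427]) cube([77, 951, 22]);
translate([1690, 373, 427]) cube([77, 951, 22]);
translate([1893, 373, 427]) cube([77, 951, 22]);
translate([2096, 373, 427]) cube([77, 951, 22]);


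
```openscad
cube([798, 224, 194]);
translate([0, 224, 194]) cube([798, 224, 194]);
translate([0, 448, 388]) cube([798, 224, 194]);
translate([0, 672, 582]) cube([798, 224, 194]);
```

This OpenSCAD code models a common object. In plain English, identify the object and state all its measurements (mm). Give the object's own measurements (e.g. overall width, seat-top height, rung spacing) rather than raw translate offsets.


A straight staircase of 4 solid steps. Each step is 798 mm wide (x), 224 mm deep (y, the going) and 194 mm tall (the rise). The first step rests on the floor; each subsequent step sits one going further in +y and one rise higher in +z, directly behind and above the previous step with no overlap.


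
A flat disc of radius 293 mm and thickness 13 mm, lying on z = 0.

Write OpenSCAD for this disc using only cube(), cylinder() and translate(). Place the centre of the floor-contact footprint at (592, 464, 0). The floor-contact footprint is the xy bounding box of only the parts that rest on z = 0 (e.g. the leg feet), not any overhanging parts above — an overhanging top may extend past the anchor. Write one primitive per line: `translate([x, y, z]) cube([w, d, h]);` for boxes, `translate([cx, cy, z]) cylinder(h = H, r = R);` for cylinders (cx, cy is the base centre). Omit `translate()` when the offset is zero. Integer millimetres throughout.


translate([592, 464, 0]) cylinder(h = 13, r = 293);


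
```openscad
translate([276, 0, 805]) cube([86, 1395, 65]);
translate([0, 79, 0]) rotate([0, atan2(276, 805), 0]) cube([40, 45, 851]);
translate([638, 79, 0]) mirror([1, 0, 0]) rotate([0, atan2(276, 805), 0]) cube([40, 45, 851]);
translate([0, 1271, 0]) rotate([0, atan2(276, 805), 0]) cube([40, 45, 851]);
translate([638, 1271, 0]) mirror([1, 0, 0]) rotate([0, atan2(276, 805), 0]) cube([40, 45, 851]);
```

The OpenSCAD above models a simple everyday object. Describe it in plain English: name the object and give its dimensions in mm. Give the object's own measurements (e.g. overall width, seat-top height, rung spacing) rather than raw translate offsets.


A sawhorse. A 86×1395×65 mm beam (x, y, z) sits on two A-frame leg pairs. Each pair is two raked legs of 40×45 mm section (45 mm along y) splaying symmetrically in x. Each leg rises 805 mm vertically over 276 mm of horizontal reach and is 851 mm long along its own axis. Every leg's outer bottom edge rests on the floor and its outer top edge meets a bottom edge of the beam — the left legs (tilting toward +x) meet the beam's −x bottom edge, the right legs (their mirror images, tilting toward −x) meet its +x bottom edge — so the leg tops tuck under the beam, the beam's underside is 805 mm above the floor, and the feet are 638 mm apart outside-to-outside with the beam centred between them. The two leg pairs are set in 79 mm from either end of the beam.


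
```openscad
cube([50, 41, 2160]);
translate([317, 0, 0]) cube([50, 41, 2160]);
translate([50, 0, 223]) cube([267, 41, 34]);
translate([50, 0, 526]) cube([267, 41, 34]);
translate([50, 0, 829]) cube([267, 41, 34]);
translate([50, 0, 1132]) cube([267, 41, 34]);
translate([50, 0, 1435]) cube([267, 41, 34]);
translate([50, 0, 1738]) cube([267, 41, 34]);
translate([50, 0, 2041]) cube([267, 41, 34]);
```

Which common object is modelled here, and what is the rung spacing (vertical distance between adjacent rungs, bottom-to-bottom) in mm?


A ladder. The rung spacing is 303 mm.

Two tall 50×41 posts with 7 short bars between them — a ladder. Adjacent rungs sit at z = 223 and z = 526, so the spacing is 526 − 223 = 303 mm.


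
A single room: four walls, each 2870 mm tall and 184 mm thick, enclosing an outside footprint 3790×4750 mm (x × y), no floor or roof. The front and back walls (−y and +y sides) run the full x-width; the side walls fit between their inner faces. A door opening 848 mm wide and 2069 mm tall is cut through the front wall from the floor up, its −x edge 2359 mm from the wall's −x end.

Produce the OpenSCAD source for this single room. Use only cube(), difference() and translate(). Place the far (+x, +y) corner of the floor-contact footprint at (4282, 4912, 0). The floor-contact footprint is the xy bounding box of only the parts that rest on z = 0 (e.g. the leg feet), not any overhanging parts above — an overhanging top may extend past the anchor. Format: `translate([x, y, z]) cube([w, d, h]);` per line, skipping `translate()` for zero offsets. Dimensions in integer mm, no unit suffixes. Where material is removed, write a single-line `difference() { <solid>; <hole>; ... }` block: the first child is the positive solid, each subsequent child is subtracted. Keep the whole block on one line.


difference() { translate([492, 162, 0]) cube([3790, 184, 2870]); translate([2851, 162, 0]) cube([848, 184, 2069]); }
translate([492, 4728, 0]) cube([3790, 184, 2870]);
translate([492, 346, 0]) cube([184, 4382, 2870]);
translate([4098, 346, 0]) cube([184, 4382, 2870]);


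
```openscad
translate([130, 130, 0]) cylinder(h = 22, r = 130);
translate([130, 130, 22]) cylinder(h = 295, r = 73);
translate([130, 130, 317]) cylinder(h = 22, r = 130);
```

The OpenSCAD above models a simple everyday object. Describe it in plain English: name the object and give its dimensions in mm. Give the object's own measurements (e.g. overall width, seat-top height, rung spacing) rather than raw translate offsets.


A spool: two coaxial disc flanges of radius 130 mm and thickness 22 mm, joined by a core cylinder of radius 73 mm and height 295 mm. The lower flange rests on z = 0 and the three cylinders share a vertical axis.


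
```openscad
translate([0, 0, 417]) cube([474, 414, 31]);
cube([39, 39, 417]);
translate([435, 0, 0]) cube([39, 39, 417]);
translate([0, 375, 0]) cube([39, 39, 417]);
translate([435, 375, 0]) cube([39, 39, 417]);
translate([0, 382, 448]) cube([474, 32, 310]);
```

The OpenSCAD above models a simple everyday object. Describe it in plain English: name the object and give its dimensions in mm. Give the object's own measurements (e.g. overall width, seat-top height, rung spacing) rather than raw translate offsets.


A chair. The seat is a 474×414×31 mm slab with its top at z = 448 mm, on four 39×39 mm corner legs (flush with the seat edges, standing on z = 0). A flat backrest 32 mm thick, 310 mm tall, spans the full seat width and rises from the seat top along its +y edge, rear face flush with the rear of the seat.


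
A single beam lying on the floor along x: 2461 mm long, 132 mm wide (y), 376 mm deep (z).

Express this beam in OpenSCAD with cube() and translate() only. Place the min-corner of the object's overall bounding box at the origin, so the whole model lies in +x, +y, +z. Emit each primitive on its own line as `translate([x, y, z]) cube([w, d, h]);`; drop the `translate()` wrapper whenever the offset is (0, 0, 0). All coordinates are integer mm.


cube([2461, 132, 376]);


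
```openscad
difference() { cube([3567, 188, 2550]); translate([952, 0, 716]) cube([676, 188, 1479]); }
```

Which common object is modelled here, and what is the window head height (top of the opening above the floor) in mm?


A wall with a window opening. The window head height is 2195 mm.

A wall with a rectangular opening subtracted — a window. Sill at z = 716, opening 1479 mm tall, so the head is at 716 + 1479 = 2195 mm.


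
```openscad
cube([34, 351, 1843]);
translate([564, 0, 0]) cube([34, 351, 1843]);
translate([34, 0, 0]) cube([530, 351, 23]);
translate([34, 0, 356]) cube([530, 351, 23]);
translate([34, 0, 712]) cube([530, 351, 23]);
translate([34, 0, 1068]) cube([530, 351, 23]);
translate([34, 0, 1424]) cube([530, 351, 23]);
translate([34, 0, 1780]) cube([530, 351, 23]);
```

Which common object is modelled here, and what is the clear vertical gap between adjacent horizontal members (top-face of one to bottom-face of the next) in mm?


A bookshelf. The clear shelf gap is 333 mm.

Two tall side panels with 6 horizontal boards between them — a bookshelf. The first two shelf undersides are at z = 0 and z = 356; with shelf thickness 23, the clear gap is 356 − 0 − 23 = 333 mm.


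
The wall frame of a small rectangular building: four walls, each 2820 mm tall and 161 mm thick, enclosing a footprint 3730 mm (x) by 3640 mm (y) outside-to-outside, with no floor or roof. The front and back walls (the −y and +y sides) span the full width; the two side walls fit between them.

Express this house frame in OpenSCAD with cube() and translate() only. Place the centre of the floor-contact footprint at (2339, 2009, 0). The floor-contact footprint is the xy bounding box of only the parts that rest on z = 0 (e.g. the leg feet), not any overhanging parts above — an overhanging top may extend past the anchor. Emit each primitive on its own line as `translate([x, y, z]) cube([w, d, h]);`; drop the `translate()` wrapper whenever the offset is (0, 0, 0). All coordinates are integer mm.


translate([474, 189, 0]) cube([3730, 161, 2820]);
translate([474, 3668, 0]) cube([3730, 161, 2820]);
translate([474, 350, 0]) cube([161, 3318, 2820]);
translate([4043, 350, 0]) cube([161, 3318, 2820]);


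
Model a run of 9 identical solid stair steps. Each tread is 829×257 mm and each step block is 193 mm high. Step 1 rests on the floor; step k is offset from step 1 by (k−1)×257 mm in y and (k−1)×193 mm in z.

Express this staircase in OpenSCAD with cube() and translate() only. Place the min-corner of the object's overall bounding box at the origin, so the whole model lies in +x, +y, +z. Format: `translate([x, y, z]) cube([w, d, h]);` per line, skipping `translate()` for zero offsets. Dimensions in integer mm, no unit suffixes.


cube([829, 257, 193]);
translate([0, 257, 193]) cube([829, 257, 193]);
translate([0, 514, 386]) cube([829, 257, 193]);
translate([0, 771, 579]) cube([829, 257, 193]);
translate([0, 1028, 772]) cube([829, 257, 193]);
translate([0, 1285, 965]) cube([829, 257, 193]);
translate([0, 1542, 1158]) cube([829, 257, 193]);
translate([0, 1799, 1351]) cube([829, 257, 193]);
translate([0, 2056, 1544]) cube([829, 257, 193]);


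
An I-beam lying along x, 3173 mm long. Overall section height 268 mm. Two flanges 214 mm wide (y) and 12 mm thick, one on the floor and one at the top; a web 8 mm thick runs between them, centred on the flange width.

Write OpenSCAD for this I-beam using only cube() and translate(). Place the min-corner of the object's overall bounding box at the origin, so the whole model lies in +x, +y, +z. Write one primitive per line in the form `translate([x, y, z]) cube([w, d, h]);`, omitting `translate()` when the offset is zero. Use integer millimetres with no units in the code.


cube([3173, 214, 12]);
translate([0, 103, 12]) cube([3173, 8, 244]);
translate([0, 0, 256]) cube([3173, 214, 12]);


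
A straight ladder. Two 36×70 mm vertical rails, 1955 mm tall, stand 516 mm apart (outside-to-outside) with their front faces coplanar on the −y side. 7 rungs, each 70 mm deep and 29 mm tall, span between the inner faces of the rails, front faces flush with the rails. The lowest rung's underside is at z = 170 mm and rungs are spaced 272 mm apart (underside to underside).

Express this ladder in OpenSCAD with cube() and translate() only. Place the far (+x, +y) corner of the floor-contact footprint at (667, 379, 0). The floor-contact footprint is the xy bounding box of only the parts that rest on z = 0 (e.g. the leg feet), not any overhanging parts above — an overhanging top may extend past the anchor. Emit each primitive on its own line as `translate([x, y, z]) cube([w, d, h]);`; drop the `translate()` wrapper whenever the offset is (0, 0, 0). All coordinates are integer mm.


// rung span = 516 - 2*36 = 444
// rung[k] z = 170 + k*272
translate([151, 309, 0]) cube([36, 70, 1955]);
translate([631, 309, 0]) cube([36, 70, 1955]);
translate([187, 309, 170]) cube([444, 70, 29]);
translate([187, 309, 442]) cube([444, 70, 29]);
translate([187, 309, 714]) cube([444, 70, 29]);
translate([187, 309, 986]) cube([444, 70, 29]);
translate([187, 309, 1258]) cube([444, 70, 29]);
translate([187, 309, 1530]) cube([444, 70, 29]);
translate([187, 309, 1802]) cube([444, 70, 29]);


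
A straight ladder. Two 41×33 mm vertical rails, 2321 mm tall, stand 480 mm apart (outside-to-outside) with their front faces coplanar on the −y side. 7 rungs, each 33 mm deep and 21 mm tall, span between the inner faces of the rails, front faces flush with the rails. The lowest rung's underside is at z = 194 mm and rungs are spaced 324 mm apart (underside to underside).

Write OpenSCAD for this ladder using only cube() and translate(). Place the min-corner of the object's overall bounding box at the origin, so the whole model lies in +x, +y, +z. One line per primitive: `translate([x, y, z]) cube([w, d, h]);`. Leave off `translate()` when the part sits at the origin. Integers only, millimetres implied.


cube([41, 33, 2321]);
translate([439, 0, 0]) cube([41, 33, 2321]);
translate([41, 0, 194]) cube([398, 33, 21]);
translate([41, 0, 518]) cube([398, 33, 21]);
translate([41, 0, 842]) cube([398, 33, 21]);
translate([41, 0, 1166]) cube([398, 33, 21]);
translate([41, 0, 1490]) cube([398, 33, 21]);
translate([41, 0, 1814]) cube([398, 33, 21]);
translate([41, 0, 2138]) cube([398, 33, 21]);


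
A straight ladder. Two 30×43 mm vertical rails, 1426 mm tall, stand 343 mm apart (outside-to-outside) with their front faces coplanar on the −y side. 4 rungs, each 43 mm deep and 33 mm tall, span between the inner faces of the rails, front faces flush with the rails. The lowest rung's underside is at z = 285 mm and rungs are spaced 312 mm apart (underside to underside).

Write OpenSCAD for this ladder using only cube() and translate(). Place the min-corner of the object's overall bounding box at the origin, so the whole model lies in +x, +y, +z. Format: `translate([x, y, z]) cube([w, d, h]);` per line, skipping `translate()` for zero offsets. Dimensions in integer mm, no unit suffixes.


cube([30, 43, 1426]);
translate([313, 0, 0]) cube([30, 43, 1426]);
translate([30, 0, 285]) cube([283, 43, 33]);
translate([30, 0, 597]) cube([283, 43, 33]);
translate([30, 0, 909]) cube([283, 43, 33]);
translate([30, 0, 1221]) cube([283, 43, 33]);


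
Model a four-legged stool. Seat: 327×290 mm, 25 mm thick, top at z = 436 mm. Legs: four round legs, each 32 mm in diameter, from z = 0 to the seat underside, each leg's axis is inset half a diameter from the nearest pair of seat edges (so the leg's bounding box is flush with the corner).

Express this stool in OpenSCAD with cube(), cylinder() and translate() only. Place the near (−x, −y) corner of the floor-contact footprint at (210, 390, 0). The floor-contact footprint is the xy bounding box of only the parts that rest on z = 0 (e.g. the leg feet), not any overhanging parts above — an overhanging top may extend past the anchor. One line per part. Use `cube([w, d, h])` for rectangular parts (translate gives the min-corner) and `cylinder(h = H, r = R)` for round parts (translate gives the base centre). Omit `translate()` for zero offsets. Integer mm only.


// leg_h = 436 - 25 = 411
translate([210, 390, 411]) cube([327, 290, 25]);
translate([226, 406, 0]) cylinder(h = 411, r = 16);
translate([521, 406, 0]) cylinder(h = 411, r = 16);
translate([226, 664, 0]) cylinder(h = 411, r = 16);
translate([521, 664, 0]) cylinder(h = 411, r = 16);


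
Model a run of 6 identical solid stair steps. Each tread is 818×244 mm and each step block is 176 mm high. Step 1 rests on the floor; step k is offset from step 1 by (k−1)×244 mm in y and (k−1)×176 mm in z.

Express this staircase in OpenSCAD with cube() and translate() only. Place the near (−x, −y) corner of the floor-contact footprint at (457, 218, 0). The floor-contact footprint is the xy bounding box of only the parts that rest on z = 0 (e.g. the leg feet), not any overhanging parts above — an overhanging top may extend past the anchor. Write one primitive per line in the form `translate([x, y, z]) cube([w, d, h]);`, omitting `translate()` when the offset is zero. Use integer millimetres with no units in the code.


translate([457, 218, 0]) cube([818, 244, 176]);
translate([457, 462, 176]) cube([818, 244, 176]);
translate([457, 706, 352]) cube([818, 244, 176]);
translate([457, 950, 528]) cube([818, 244, 176]);
translate([457, 1194, 704]) cube([818, 244, 176]);
translate([457, 1438, 880]) cube([818, 244, 176]);


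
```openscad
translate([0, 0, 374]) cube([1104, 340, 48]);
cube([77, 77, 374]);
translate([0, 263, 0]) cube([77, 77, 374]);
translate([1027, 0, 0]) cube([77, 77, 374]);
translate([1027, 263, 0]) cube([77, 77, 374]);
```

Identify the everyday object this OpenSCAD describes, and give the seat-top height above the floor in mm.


A bench. The seat-top height is 422 mm.

A long slab on four corner posts — a bench. The slab sits at z = 374 with thickness 48, so the top is 374 + 48 = 422 mm.


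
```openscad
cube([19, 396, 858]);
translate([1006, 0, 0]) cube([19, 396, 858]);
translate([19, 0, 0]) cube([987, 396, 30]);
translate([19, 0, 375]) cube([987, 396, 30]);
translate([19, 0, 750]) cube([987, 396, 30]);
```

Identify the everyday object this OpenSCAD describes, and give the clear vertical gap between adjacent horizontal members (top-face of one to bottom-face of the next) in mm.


A bookshelf. The clear shelf gap is 345 mm.

Two tall side panels with 3 horizontal boards between them — a bookshelf. The first two shelf undersides are at z = 0 and z = 375; with shelf thickness 30, the clear gap is 375 − 0 − 30 = 345 mm.


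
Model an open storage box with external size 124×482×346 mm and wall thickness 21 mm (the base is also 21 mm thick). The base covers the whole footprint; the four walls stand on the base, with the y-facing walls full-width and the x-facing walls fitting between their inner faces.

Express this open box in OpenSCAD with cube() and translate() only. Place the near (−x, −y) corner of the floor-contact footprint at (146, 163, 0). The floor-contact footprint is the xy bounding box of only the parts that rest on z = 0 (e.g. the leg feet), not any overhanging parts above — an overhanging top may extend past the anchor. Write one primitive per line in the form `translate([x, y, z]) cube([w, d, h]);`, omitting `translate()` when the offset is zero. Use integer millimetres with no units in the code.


translate([146, 163, 0]) cube([124, 482, 21]);
translate([146, 163, 21]) cube([124, 21, 325]);
translate([146, 624, 21]) cube([124, 21, 325]);
translate([146, 184, 21]) cube([21, 440, 325]);
translate([249, 184, 21]) cube([21, 440, 325]);


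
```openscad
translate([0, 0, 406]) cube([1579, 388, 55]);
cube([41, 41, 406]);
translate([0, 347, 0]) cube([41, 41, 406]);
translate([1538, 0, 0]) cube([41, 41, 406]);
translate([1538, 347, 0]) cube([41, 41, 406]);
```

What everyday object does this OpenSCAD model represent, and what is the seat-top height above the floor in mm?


A bench. The seat-top height is 461 mm.

A long slab on four corner posts — a bench. The slab sits at z = 406 with thickness 55, so the top is 406 + 55 = 461 mm.


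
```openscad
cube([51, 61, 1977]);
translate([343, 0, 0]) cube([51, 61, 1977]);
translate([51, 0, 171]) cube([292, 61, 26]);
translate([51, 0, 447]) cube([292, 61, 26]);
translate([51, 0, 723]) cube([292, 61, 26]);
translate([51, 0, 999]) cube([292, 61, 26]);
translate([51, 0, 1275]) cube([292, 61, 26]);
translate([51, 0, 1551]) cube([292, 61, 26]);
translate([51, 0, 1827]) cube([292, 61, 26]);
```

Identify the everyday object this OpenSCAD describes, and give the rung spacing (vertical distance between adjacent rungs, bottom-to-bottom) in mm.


A ladder. The rung spacing is 276 mm.

Two tall 51×61 posts with 7 short bars between them — a ladder. Adjacent rungs sit at z = 171 and z = 447, so the spacing is 447 − 171 = 276 mm.


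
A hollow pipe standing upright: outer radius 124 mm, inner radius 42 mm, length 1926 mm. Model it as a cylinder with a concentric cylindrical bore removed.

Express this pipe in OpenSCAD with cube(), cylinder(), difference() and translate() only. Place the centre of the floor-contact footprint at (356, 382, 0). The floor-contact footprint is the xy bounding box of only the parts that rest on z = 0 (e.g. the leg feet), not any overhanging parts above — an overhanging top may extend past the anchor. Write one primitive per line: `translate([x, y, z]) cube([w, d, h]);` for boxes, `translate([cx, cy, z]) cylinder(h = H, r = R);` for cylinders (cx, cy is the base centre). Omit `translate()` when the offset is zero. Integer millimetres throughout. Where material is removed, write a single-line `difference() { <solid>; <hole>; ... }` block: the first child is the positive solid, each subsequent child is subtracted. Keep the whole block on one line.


difference() { translate([356, 382, 0]) cylinder(h = 1926, r = 124); translate([356, 382, 0]) cylinder(h = 1926, r = 42); }


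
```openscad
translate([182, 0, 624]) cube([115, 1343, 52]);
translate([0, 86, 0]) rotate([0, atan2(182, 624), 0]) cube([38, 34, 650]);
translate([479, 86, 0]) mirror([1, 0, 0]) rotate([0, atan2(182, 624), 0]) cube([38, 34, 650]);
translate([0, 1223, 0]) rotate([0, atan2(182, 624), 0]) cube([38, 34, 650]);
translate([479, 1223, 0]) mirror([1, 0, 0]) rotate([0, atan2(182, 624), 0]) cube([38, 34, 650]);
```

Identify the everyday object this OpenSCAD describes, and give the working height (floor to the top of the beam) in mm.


A sawhorse. The overall height is 676 mm.

A beam across two mirrored pairs of raked legs — a sawhorse. The beam's underside is at z = 624 (matching the legs' vertical rise in atan2(182, 624)) and the beam is 52 mm tall, so its top is at 624 + 52 = 676 mm. The raked legs top out at the beam's underside, so that is the highest point.


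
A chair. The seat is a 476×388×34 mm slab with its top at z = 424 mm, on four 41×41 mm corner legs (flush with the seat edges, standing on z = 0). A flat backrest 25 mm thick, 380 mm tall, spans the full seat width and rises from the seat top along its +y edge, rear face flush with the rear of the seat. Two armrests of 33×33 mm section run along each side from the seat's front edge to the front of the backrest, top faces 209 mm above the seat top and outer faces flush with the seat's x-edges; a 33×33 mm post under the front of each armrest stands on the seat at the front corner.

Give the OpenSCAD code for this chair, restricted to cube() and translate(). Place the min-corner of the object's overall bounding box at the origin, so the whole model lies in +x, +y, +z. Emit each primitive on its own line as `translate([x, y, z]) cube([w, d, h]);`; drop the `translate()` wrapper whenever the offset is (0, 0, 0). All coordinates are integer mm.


translate([0, 0, 390]) cube([476, 388, 34]);
cube([41, 41, 390]);
translate([435, 0, 0]) cube([41, 41, 390]);
translate([0, 347, 0]) cube([41, 41, 390]);
translate([435, 347, 0]) cube([41, 41, 390]);
translate([0, 363, 424]) cube([476, 25, 380]);
translate([0, 0, 600]) cube([33, 363, 33]);
translate([443, 0, 600]) cube([33, 363, 33]);
translate([0, 0, 424]) cube([33, 33, 176]);
translate([443, 0, 424]) cube([33, 33, 176]);


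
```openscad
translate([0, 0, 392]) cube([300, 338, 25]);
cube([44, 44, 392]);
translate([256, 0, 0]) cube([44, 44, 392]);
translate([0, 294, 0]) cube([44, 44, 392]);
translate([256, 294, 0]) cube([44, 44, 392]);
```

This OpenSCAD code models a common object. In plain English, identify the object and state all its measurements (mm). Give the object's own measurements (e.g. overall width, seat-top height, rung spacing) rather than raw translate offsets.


A simple wooden stool: a rectangular seat 300 mm (x) by 338 mm (y), 25 mm thick, top face at z = 417 mm, on four square legs, each 44×44 mm in cross-section. The legs rest on z = 0, each flush with a corner of the seat.


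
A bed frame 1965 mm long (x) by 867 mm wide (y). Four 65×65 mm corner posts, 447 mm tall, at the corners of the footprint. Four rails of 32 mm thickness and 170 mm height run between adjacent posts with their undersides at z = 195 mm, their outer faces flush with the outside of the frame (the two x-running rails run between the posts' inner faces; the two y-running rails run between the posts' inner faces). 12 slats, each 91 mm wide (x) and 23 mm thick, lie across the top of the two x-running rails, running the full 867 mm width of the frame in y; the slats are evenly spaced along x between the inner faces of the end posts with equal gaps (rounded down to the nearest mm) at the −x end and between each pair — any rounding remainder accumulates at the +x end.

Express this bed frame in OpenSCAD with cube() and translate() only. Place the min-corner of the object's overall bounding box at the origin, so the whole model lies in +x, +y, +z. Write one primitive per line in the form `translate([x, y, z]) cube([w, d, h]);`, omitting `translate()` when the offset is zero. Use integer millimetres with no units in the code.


cube([65, 65, 447]);
translate([0, 802, 0]) cube([65, 65, 447]);
translate([1900, 0, 0]) cube([65, 65, 447]);
translate([1900, 802, 0]) cube([65, 65, 447]);
translate([65, 0, 195]) cube([1835, 32, 170]);
translate([65, 835, 195]) cube([1835, 32, 170]);
translate([0, 65, 195]) cube([32, 737, 170]);
translate([1933, 65, 195]) cube([32, 737, 170]);
translate([122, 0, 365]) cube([91, 867, 23]);
translate([270, 0, 365]) cube([91, 867, 23]);
translate([418, 0, 365]) cube([91, 867, 23]);
translate([566, 0, 365]) cube([91, 867, 23]);
translate([714, 0, 365]) cube([91, 867, 23]);
translate([862, 0, 365]) cube([91, 867, 23]);
translate([1010, 0, 365]) cube([91, 867, 23]);
translate([1158, 0, 365]) cube([91, 867, 23]);
translate([1306, 0, 365]) cube([91, 867, 23]);
translate([1454, 0, 365]) cube([91, 867, 23]);
translate([1602, 0, 365]) cube([91, 867, 23]);
translate([1750, 0, 365]) cube([91, 867, 23]);


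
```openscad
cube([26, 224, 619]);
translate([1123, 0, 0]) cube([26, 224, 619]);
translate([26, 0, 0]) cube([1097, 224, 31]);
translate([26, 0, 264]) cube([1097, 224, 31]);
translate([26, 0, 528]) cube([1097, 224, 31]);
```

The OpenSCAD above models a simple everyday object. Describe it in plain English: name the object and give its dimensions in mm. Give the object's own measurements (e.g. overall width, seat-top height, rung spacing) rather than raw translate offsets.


An open bookshelf. Two side panels, each 26 mm thick, 224 mm deep and 619 mm tall, stand 1149 mm apart (outside-to-outside). Between them sit 3 shelves, each 31 mm thick and 224 mm deep, spanning the full gap between the sides. The bottom shelf rests on the floor (its underside at z = 0) and the clear gap between one shelf's top and the next shelf's underside is 233 mm.


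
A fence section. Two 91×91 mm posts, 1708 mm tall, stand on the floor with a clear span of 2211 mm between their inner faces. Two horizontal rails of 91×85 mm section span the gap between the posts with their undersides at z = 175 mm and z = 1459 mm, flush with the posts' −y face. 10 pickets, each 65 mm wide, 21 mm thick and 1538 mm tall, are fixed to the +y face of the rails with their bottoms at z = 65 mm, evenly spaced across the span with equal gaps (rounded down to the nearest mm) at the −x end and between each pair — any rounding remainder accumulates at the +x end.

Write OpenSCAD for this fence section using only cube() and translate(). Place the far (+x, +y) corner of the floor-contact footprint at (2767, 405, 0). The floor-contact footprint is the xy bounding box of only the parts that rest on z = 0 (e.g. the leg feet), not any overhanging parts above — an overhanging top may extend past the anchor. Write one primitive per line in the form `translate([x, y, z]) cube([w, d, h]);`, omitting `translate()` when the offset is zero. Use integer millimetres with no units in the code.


translate([374, 314, 0]) cube([91, 91, 1708]);
translate([2676, 314, 0]) cube([91, 91, 1708]);
translate([465, 314, 175]) cube([2211, 91, 85]);
translate([465, 314, 1459]) cube([2211, 91, 85]);
translate([606, 405, 65]) cube([65, 21, 1538]);
translate([812, 405, 65]) cube([65, 21, 1538]);
translate([1018, 405, 65]) cube([65, 21, 1538]);
translate([1224, 405, 65]) cube([65, 21, 1538]);
translate([1430, 405, 65]) cube([65, 21, 1538]);
translate([1636, 405, 65]) cube([65, 21, 1538]);
translate([1842, 405, 65]) cube([65, 21, 1538]);
translate([2048, 405, 65]) cube([65, 21, 1538]);
translate([2254, 405, 65]) cube([65, 21, 1538]);
translate([2460, 405, 65]) cube([65, 21, 1538]);


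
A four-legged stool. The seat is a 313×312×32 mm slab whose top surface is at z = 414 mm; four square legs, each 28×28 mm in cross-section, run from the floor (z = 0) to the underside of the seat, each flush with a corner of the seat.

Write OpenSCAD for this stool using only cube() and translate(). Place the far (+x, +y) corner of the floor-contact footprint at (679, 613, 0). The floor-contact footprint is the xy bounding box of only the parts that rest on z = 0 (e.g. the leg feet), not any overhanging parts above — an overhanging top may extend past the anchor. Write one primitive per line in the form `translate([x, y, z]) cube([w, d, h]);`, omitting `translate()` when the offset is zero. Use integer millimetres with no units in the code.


translate([366, 301, 382]) cube([313, 312, 32]);
translate([366, 301, 0]) cube([28, 28, 382]);
translate([651, 301, 0]) cube([28, 28, 382]);
translate([366, 585, 0]) cube([28, 28, 382]);
translate([651, 585, 0]) cube([28, 28, 382]);


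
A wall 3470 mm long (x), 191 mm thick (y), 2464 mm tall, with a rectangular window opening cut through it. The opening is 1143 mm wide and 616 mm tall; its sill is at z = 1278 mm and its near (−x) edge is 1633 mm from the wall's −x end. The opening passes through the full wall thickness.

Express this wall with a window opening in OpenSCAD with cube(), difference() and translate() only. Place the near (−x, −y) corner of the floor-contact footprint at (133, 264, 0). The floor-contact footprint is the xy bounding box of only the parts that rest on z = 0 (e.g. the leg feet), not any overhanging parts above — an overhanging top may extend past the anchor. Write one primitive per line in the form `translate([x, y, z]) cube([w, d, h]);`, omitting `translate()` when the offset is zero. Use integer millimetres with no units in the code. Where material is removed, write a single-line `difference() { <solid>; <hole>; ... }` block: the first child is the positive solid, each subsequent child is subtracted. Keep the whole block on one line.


difference() { translate([133, 264, 0]) cube([3470, 191, 2464]); translate([1766, 264, 1278]) cube([1143, 191, 616]); }
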